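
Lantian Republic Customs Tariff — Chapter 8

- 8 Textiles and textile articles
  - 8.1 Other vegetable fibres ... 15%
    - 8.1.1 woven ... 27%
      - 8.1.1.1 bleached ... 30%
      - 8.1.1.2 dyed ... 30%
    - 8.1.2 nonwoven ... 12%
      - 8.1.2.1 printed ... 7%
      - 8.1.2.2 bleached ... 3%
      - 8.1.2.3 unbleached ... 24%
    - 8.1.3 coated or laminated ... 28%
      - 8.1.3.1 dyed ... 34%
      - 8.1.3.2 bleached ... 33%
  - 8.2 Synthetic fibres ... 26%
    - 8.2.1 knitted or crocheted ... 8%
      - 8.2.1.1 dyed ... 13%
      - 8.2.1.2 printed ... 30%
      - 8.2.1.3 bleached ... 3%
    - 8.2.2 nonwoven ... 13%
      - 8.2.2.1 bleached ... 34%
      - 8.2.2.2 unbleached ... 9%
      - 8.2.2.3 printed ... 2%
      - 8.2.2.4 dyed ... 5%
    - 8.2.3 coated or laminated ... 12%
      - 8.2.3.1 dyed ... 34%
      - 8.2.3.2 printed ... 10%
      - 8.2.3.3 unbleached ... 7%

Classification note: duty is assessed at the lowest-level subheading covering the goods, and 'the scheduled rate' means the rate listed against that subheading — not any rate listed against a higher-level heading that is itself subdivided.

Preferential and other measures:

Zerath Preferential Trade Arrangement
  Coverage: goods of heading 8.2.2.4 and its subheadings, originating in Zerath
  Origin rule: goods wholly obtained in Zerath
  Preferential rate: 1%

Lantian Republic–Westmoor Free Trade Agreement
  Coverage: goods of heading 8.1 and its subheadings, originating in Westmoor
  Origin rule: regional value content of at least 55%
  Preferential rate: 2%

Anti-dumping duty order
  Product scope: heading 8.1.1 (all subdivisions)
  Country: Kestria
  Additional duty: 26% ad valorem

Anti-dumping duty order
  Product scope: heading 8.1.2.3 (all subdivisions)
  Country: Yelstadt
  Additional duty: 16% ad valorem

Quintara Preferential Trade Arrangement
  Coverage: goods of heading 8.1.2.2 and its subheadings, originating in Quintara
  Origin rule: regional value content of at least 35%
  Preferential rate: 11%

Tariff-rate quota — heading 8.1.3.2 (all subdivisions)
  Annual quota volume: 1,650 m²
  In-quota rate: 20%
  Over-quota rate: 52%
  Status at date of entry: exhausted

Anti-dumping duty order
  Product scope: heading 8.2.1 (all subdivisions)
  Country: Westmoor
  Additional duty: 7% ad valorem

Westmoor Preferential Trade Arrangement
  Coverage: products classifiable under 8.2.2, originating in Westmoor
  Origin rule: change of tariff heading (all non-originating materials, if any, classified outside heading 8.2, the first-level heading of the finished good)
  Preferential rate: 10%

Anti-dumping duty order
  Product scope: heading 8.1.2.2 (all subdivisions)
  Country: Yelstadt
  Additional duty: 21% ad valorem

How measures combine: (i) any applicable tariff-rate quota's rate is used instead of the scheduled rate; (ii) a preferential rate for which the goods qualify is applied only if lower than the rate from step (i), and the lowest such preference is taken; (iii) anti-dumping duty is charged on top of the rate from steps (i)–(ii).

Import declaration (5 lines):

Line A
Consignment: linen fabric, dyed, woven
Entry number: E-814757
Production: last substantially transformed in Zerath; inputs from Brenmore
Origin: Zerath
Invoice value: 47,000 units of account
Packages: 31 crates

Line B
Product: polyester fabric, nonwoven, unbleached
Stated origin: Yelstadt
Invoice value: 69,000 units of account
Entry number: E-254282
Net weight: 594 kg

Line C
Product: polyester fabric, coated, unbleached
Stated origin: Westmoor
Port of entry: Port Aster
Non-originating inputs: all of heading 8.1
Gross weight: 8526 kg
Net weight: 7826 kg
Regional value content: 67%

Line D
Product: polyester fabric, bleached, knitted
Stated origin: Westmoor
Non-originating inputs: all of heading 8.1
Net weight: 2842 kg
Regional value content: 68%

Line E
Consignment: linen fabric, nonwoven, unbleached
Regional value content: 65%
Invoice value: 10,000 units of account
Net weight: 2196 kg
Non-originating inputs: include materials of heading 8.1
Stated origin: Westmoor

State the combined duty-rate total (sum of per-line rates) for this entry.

Line A: linen → 8.1; woven → 8.1.1; dyed → 8.1.1.2. Scheduled 30%. Zerath agreement on 8.2.2.4: 8.1.1.2 not covered. → 30%.
Line B: polyester → 8.2; nonwoven → 8.2.2; unbleached → 8.2.2.2. Scheduled 9%. No special measure applies. → 9%.
Line C: polyester → 8.2; coated → 8.2.3; unbleached → 8.2.3.3. Scheduled 7%. Westmoor agreement on 8.1: 8.2.3.3 not covered; Westmoor agreement on 8.2.2: 8.2.3.3 not covered. → 7%.
Line D: polyester → 8.2; knitted → 8.2.1; bleached → 8.2.1.3. Scheduled 3%. Westmoor agreement on 8.1: 8.2.1.3 not covered; Westmoor agreement on 8.2.2: 8.2.1.3 not covered; anti-dumping (Westmoor, 8.2.1): +7%; total 3% + 7% = 10%. → 10%.
Line E: linen → 8.1; nonwoven → 8.1.2; unbleached → 8.1.2.3. Scheduled 24%. Westmoor agreement on 8.1: RVC ≥ 55% → 2% available; Westmoor agreement on 8.2.2: 8.1.2.3 not covered; preferential 2%. → 2%.
Sum: 30% + 9% + 7% + 10% + 2% = 58%.

58%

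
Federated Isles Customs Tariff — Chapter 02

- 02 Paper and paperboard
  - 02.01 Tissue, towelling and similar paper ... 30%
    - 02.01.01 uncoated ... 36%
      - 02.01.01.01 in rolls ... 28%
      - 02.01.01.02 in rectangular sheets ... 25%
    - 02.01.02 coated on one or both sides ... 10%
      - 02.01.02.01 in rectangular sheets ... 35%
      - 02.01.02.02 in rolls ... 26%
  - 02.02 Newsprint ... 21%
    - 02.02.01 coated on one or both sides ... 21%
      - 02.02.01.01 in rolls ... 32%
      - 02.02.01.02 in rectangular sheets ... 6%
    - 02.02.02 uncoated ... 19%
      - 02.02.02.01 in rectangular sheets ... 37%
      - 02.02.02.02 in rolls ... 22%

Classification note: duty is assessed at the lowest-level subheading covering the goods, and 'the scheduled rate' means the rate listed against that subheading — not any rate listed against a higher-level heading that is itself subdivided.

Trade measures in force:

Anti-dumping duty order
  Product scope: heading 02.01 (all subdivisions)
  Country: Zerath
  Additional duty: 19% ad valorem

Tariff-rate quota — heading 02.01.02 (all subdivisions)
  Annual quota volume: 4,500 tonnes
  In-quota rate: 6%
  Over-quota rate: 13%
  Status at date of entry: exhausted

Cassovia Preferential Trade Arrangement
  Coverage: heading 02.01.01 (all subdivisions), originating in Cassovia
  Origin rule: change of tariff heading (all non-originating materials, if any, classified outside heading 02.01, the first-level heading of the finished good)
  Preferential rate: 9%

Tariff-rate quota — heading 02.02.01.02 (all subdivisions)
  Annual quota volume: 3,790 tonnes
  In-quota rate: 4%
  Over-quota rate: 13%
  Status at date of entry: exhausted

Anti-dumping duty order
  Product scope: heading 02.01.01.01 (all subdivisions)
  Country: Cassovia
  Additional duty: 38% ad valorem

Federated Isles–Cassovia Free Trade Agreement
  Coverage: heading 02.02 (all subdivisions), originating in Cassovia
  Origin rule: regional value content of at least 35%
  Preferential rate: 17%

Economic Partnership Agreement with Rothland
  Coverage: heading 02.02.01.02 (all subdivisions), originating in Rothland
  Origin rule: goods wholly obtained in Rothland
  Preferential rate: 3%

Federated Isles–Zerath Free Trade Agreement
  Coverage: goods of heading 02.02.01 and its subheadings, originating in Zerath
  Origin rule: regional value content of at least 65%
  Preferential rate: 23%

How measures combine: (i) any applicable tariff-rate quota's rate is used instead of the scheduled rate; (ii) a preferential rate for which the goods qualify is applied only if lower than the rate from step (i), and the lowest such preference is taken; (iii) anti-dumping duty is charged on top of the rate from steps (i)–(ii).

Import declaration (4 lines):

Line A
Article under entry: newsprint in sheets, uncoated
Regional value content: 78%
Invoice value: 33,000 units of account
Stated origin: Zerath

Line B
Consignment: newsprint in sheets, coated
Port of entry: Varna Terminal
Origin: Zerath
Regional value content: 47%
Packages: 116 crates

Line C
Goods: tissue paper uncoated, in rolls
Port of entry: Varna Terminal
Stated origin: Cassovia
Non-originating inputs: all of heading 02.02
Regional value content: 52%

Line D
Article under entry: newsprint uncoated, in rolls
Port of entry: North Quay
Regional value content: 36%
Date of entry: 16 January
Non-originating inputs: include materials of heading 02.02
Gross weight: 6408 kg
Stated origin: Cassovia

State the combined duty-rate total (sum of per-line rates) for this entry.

Line A: newsprint → 02.02; uncoated → 02.02.02; in sheets → 02.02.02.01. Scheduled 37%. Zerath agreement on 02.02.01: 02.02.02.01 not covered. → 37%.
Line B: newsprint → 02.02; coated → 02.02.01; in sheets → 02.02.01.02. Scheduled 6%. quota on 02.02.01.02 exhausted → over-quota 13%; Zerath agreement on 02.02.01: RVC < 65%. → 13%.
Line C: tissue paper → 02.01; uncoated → 02.01.01; in rolls → 02.01.01.01. Scheduled 28%. Cassovia agreement on 02.01.01: CTH met → 9% available; Cassovia agreement on 02.02: 02.01.01.01 not covered; preferential 9%; anti-dumping (Cassovia, 02.01.01.01): +38%; total 9% + 38% = 47%. → 47%.
Line D: newsprint → 02.02; uncoated → 02.02.02; in rolls → 02.02.02.02. Scheduled 22%. Cassovia agreement on 02.01.01: 02.02.02.02 not covered; Cassovia agreement on 02.02: RVC ≥ 35% → 17% available; preferential 17%. → 17%.
Sum: 37% + 13% + 47% + 17% = 114%.

114%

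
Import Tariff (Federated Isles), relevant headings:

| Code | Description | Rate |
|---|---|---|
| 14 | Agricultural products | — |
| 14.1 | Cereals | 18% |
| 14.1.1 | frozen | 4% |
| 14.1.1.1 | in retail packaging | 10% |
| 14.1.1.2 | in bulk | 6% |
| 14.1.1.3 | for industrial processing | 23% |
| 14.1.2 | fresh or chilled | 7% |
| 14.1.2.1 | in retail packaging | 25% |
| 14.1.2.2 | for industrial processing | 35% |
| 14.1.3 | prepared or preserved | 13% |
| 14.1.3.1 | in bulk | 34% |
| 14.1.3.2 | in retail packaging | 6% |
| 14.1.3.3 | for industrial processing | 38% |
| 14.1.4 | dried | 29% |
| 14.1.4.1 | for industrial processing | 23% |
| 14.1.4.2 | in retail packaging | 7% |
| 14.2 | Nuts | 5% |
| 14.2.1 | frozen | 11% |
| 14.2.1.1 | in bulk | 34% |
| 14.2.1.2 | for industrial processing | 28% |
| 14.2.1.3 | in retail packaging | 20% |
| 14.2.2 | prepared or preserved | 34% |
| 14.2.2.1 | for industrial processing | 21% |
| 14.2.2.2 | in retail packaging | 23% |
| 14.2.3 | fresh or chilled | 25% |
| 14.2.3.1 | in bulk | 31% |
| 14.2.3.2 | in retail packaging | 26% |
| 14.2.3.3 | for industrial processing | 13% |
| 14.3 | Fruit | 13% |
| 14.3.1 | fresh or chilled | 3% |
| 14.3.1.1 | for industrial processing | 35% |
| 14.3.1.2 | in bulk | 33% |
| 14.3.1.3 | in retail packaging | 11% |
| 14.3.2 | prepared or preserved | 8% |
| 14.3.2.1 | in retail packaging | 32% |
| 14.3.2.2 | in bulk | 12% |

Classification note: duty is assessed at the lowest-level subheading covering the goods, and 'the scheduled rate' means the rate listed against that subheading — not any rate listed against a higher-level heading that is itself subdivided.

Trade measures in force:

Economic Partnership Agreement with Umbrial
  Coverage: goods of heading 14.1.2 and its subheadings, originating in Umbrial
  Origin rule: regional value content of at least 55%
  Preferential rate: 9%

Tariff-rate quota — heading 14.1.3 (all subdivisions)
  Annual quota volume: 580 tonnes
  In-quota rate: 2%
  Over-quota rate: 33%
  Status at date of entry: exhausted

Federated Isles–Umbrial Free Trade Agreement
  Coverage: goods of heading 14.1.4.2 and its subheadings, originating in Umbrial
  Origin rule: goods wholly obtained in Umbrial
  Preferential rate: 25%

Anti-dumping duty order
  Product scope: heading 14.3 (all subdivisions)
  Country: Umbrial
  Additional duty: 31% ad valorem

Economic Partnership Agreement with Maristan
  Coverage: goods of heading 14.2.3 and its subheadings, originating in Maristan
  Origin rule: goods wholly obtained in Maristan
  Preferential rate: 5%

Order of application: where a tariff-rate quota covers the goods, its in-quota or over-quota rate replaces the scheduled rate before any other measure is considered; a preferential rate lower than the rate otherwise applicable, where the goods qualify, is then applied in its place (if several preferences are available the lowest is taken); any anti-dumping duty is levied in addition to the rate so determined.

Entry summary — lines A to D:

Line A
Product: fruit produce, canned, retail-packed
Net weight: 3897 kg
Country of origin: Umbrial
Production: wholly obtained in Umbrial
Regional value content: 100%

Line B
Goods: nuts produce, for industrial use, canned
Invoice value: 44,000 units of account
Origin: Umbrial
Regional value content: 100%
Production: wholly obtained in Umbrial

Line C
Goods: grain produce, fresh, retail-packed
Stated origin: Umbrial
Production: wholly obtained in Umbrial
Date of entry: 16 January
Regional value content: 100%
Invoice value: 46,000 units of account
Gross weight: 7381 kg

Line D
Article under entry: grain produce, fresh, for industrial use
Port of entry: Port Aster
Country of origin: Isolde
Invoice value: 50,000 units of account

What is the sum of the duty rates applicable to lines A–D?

128%

Line A: fruit → 14.3; canned → 14.3.2; retail-packed → 14.3.2.1. Scheduled 32%. Umbrial agreement on 14.1.2: 14.3.2.1 not covered; Umbrial agreement on 14.1.4.2: 14.3.2.1 not covered; anti-dumping (Umbrial, 14.3): +31%; total 32% + 31% = 63%. → 63%.
Line B: nuts → 14.2; canned → 14.2.2; for industrial use → 14.2.2.1. Scheduled 21%. Umbrial agreement on 14.1.2: 14.2.2.1 not covered; Umbrial agreement on 14.1.4.2: 14.2.2.1 not covered. → 21%.
Line C: grain → 14.1; fresh → 14.1.2; retail-packed → 14.1.2.1. Scheduled 25%. Umbrial agreement on 14.1.2: RVC ≥ 55% → 9% available; Umbrial agreement on 14.1.4.2: 14.1.2.1 not covered; preferential 9%. → 9%.
Line D: grain → 14.1; fresh → 14.1.2; for industrial use → 14.1.2.2. Scheduled 35%. No special measure applies. → 35%.
Sum: 63% + 21% + 9% + 35% = 128%.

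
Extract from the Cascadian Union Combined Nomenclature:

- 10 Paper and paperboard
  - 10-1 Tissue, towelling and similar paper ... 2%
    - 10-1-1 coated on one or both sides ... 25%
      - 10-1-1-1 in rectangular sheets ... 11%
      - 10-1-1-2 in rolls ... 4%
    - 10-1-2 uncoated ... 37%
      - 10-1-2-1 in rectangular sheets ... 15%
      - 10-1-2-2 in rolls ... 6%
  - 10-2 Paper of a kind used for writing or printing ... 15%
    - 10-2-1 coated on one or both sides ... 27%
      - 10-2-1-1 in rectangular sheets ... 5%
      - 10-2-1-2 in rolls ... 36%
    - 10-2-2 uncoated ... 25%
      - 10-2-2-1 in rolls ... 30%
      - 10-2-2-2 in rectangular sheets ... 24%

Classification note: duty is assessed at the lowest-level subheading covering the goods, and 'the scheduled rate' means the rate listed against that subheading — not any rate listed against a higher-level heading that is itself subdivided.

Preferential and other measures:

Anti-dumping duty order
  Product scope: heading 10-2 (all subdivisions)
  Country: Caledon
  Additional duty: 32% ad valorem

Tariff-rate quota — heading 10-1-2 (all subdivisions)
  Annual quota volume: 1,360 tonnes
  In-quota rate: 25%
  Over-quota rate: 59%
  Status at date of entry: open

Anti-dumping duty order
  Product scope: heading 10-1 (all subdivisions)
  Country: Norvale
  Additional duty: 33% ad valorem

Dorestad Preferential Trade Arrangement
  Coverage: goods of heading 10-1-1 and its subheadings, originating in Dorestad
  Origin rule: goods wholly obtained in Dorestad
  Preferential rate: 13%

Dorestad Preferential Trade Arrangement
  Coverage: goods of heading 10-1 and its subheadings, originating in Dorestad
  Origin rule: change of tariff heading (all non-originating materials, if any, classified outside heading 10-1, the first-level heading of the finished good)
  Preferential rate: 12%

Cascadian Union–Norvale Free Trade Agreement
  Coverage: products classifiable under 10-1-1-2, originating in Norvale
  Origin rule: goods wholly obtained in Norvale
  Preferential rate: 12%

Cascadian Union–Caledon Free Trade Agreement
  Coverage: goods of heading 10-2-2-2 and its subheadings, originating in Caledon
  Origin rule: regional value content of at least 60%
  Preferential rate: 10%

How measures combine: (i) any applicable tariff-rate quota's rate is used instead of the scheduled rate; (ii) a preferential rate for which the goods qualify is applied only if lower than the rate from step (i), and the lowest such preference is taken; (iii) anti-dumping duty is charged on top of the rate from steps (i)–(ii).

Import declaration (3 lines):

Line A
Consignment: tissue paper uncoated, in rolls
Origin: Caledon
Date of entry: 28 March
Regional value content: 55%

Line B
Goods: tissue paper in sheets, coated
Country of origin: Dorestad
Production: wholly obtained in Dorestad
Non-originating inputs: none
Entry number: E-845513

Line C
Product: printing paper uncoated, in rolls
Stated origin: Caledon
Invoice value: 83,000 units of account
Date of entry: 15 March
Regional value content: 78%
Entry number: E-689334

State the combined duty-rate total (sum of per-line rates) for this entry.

98%

Line A: tissue paper → 10-1; uncoated → 10-1-2; in rolls → 10-1-2-2. Scheduled 6%. quota on 10-1-2 open → in-quota 25%; Caledon agreement on 10-2-2-2: 10-1-2-2 not covered. → 25%.
Line B: tissue paper → 10-1; coated → 10-1-1; in sheets → 10-1-1-1. Scheduled 11%. Dorestad agreement on 10-1-1: wholly obtained → 13% available; Dorestad agreement on 10-1: CTH met → 12% available; preference 12% not lower than 11% → no reduction. → 11%.
Line C: printing paper → 10-2; uncoated → 10-2-2; in rolls → 10-2-2-1. Scheduled 30%. Caledon agreement on 10-2-2-2: 10-2-2-1 not covered; anti-dumping (Caledon, 10-2): +32%; total 30% + 32% = 62%. → 62%.
Sum: 25% + 11% + 62% = 98%.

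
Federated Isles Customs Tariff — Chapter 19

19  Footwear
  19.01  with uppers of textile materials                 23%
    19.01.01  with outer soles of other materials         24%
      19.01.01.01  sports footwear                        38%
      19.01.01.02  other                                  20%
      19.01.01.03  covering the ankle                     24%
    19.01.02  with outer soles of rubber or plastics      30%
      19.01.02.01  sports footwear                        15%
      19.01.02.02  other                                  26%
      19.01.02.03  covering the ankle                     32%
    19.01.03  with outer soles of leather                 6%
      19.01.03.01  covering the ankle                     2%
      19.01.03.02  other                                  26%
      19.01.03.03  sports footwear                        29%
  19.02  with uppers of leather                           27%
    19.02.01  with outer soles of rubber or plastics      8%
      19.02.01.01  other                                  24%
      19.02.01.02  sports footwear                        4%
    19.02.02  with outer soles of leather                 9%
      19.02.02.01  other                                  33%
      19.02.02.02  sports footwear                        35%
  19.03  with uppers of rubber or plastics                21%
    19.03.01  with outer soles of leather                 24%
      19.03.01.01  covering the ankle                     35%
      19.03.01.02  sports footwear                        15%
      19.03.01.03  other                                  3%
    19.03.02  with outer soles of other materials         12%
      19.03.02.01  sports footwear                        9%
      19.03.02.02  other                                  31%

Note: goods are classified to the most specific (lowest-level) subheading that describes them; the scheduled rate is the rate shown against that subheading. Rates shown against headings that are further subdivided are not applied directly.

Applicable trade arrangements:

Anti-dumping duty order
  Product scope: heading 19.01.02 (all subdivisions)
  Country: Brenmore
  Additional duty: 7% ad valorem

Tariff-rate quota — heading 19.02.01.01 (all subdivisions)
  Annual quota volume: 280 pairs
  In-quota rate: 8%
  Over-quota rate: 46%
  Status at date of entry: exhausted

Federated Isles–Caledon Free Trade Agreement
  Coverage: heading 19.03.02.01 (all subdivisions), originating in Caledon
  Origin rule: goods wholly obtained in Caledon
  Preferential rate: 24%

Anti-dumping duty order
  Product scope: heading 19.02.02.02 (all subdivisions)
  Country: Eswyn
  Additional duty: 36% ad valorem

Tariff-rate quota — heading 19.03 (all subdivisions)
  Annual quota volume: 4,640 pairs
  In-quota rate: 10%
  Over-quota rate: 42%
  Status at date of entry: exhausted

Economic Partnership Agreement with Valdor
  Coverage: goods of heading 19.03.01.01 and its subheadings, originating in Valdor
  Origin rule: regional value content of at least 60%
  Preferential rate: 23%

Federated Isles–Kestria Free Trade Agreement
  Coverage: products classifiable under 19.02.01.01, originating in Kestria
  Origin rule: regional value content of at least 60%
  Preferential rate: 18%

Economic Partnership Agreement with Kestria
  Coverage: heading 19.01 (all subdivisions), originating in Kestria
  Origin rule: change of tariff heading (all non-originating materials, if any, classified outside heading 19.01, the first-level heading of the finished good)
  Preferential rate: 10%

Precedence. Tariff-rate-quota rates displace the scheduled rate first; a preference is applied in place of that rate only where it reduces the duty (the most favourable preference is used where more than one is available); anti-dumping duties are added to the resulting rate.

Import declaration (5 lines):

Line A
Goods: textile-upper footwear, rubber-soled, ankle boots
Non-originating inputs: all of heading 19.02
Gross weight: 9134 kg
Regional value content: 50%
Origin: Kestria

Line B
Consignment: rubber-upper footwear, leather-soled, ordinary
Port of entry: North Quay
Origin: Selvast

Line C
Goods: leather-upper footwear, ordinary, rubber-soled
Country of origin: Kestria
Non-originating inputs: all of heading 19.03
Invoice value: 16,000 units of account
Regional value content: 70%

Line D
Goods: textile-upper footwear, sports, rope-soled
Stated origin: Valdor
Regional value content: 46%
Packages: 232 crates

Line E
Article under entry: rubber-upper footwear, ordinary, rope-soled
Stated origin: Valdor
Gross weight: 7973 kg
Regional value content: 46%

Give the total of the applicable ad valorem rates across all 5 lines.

150%

Line A: textile-upper → 19.01; rubber-soled → 19.01.02; ankle boots → 19.01.02.03. Scheduled 32%. Kestria agreement on 19.02.01.01: 19.01.02.03 not covered; Kestria agreement on 19.01: CTH met → 10% available; preferential 10%. → 10%.
Line B: rubber-upper → 19.03; leather-soled → 19.03.01; ordinary → 19.03.01.03. Scheduled 3%. quota on 19.03 exhausted → over-quota 42%. → 42%.
Line C: leather-upper → 19.02; rubber-soled → 19.02.01; ordinary → 19.02.01.01. Scheduled 24%. quota on 19.02.01.01 exhausted → over-quota 46%; Kestria agreement on 19.02.01.01: RVC ≥ 60% → 18% available; Kestria agreement on 19.01: 19.02.01.01 not covered; preferential 18%. → 18%.
Line D: textile-upper → 19.01; rope-soled → 19.01.01; sports → 19.01.01.01. Scheduled 38%. Valdor agreement on 19.03.01.01: 19.01.01.01 not covered. → 38%.
Line E: rubber-upper → 19.03; rope-soled → 19.03.02; ordinary → 19.03.02.02. Scheduled 31%. quota on 19.03 exhausted → over-quota 42%; Valdor agreement on 19.03.01.01: 19.03.02.02 not covered. → 42%.
Sum: 10% + 42% + 18% + 38% + 42% = 150%.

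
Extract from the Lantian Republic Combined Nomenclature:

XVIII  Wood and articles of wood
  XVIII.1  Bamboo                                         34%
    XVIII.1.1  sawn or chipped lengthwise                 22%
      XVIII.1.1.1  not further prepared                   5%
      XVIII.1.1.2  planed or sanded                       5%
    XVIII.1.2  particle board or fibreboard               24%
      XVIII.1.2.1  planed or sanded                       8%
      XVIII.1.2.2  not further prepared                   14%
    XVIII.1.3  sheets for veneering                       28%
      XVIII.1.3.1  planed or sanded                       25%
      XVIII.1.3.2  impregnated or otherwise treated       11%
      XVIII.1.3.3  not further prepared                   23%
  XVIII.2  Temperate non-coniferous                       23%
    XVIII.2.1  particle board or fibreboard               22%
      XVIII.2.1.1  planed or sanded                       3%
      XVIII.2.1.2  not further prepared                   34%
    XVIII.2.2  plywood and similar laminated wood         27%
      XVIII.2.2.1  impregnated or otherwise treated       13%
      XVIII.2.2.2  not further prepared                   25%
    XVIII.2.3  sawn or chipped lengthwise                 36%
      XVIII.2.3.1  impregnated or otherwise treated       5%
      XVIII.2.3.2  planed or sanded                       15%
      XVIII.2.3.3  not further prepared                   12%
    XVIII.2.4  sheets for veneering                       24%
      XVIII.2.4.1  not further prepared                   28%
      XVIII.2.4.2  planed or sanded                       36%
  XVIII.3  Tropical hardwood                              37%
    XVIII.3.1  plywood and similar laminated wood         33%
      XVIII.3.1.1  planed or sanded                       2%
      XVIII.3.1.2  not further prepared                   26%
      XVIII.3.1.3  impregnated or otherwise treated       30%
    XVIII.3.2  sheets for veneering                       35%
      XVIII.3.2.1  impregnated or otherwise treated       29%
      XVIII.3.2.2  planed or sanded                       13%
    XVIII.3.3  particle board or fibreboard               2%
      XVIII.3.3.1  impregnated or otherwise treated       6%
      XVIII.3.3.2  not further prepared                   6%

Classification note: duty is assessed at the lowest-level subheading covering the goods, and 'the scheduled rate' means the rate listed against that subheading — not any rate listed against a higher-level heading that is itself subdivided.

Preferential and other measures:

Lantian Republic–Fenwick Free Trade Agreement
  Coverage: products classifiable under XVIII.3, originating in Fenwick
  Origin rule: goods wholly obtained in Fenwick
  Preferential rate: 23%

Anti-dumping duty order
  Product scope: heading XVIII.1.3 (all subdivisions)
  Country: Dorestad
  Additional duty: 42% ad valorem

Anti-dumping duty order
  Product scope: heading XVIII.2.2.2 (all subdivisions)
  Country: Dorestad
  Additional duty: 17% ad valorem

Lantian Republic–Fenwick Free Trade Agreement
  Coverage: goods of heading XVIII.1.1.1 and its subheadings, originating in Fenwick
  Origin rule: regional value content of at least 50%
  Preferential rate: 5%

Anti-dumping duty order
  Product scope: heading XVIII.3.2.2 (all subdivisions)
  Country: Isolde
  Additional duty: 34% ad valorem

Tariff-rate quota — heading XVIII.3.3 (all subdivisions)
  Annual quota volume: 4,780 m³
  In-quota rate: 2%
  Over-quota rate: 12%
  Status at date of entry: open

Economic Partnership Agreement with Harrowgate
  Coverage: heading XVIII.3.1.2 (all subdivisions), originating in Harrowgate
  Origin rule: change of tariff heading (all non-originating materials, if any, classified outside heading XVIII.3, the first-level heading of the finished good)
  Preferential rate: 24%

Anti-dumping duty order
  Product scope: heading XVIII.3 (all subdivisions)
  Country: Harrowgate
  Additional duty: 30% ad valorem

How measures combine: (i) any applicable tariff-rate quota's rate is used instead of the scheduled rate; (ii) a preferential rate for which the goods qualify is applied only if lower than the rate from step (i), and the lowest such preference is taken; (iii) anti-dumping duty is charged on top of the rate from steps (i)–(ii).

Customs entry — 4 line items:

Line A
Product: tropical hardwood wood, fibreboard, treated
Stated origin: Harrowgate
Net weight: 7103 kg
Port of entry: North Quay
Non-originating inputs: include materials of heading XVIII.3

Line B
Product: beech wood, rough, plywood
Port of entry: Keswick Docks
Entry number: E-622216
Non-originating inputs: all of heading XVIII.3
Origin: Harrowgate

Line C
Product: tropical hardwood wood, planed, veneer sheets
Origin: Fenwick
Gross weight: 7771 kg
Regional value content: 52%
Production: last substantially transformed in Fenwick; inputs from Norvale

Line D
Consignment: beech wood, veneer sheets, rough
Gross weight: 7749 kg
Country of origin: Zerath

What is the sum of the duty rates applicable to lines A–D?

98%

Line A: tropical hardwood → XVIII.3; fibreboard → XVIII.3.3; treated → XVIII.3.3.1. Scheduled 6%. quota on XVIII.3.3 open → in-quota 2%; Harrowgate agreement on XVIII.3.1.2: XVIII.3.3.1 not covered; anti-dumping (Harrowgate, XVIII.3): +30%; total 2% + 30% = 32%. → 32%.
Line B: beech → XVIII.2; plywood → XVIII.2.2; rough → XVIII.2.2.2. Scheduled 25%. Harrowgate agreement on XVIII.3.1.2: XVIII.2.2.2 not covered. → 25%.
Line C: tropical hardwood → XVIII.3; veneer sheets → XVIII.3.2; planed → XVIII.3.2.2. Scheduled 13%. Fenwick agreement on XVIII.3: not wholly obtained; Fenwick agreement on XVIII.1.1.1: XVIII.3.2.2 not covered. → 13%.
Line D: beech → XVIII.2; veneer sheets → XVIII.2.4; rough → XVIII.2.4.1. Scheduled 28%. No special measure applies. → 28%.
Sum: 32% + 25% + 13% + 28% = 98%.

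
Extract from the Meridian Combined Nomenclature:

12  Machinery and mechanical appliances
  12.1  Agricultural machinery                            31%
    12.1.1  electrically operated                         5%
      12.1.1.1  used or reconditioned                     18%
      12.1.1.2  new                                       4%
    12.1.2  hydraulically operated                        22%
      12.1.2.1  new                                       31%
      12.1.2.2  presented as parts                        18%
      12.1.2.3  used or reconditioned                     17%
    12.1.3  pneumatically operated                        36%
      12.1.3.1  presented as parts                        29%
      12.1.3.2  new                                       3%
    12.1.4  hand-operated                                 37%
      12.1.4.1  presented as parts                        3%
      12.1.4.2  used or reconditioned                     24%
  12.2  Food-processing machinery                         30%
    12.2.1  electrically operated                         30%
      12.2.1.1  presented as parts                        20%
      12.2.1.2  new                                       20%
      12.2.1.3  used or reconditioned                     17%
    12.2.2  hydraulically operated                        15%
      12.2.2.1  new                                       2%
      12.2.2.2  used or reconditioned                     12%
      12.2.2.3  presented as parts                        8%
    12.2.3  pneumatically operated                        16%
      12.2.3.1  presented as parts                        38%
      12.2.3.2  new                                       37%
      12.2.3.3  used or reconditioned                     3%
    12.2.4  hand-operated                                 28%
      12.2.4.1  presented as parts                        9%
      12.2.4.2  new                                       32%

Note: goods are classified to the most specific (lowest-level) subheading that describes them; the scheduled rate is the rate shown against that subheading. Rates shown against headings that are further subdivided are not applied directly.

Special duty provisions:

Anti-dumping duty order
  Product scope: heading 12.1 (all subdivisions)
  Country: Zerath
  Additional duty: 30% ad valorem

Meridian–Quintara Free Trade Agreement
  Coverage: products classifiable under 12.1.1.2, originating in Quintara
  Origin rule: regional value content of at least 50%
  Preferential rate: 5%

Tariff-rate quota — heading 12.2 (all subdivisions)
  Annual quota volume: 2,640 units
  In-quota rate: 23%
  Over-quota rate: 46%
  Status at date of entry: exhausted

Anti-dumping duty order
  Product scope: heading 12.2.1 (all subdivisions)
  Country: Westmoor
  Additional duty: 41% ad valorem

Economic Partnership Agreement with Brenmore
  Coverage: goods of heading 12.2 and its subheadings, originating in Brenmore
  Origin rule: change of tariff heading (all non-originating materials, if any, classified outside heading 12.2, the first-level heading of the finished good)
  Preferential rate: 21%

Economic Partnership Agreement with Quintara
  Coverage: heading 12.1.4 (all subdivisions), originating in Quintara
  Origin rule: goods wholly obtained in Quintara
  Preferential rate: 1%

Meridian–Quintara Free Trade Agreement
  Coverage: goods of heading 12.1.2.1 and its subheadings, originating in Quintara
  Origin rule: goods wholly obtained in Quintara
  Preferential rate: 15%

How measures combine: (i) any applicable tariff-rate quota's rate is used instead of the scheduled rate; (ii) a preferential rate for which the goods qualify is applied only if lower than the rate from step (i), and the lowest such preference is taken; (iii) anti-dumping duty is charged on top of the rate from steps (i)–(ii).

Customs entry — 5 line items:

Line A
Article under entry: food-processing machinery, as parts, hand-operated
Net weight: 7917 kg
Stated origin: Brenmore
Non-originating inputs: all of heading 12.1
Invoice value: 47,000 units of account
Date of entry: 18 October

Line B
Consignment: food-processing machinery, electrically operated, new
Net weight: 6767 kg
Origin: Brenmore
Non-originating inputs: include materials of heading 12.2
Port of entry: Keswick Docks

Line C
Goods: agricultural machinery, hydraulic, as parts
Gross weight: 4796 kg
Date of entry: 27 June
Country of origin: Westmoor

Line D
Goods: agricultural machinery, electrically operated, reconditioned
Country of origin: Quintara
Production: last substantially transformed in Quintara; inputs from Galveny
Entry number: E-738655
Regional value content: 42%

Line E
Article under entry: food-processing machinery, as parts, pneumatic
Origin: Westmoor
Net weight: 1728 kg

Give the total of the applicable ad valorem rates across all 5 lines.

149%

Line A: food-processing → 12.2; hand-operated → 12.2.4; as parts → 12.2.4.1. Scheduled 9%. quota on 12.2 exhausted → over-quota 46%; Brenmore agreement on 12.2: CTH met → 21% available; preferential 21%. → 21%.
Line B: food-processing → 12.2; electrically operated → 12.2.1; new → 12.2.1.2. Scheduled 20%. quota on 12.2 exhausted → over-quota 46%; Brenmore agreement on 12.2: CTH not met. → 46%.
Line C: agricultural → 12.1; hydraulic → 12.1.2; as parts → 12.1.2.2. Scheduled 18%. No special measure applies. → 18%.
Line D: agricultural → 12.1; electrically operated → 12.1.1; reconditioned → 12.1.1.1. Scheduled 18%. Quintara agreement on 12.1.1.2: 12.1.1.1 not covered; Quintara agreement on 12.1.4: 12.1.1.1 not covered; Quintara agreement on 12.1.2.1: 12.1.1.1 not covered. → 18%.
Line E: food-processing → 12.2; pneumatic → 12.2.3; as parts → 12.2.3.1. Scheduled 38%. quota on 12.2 exhausted → over-quota 46%. → 46%.
Sum: 21% + 46% + 18% + 18% + 46% = 149%.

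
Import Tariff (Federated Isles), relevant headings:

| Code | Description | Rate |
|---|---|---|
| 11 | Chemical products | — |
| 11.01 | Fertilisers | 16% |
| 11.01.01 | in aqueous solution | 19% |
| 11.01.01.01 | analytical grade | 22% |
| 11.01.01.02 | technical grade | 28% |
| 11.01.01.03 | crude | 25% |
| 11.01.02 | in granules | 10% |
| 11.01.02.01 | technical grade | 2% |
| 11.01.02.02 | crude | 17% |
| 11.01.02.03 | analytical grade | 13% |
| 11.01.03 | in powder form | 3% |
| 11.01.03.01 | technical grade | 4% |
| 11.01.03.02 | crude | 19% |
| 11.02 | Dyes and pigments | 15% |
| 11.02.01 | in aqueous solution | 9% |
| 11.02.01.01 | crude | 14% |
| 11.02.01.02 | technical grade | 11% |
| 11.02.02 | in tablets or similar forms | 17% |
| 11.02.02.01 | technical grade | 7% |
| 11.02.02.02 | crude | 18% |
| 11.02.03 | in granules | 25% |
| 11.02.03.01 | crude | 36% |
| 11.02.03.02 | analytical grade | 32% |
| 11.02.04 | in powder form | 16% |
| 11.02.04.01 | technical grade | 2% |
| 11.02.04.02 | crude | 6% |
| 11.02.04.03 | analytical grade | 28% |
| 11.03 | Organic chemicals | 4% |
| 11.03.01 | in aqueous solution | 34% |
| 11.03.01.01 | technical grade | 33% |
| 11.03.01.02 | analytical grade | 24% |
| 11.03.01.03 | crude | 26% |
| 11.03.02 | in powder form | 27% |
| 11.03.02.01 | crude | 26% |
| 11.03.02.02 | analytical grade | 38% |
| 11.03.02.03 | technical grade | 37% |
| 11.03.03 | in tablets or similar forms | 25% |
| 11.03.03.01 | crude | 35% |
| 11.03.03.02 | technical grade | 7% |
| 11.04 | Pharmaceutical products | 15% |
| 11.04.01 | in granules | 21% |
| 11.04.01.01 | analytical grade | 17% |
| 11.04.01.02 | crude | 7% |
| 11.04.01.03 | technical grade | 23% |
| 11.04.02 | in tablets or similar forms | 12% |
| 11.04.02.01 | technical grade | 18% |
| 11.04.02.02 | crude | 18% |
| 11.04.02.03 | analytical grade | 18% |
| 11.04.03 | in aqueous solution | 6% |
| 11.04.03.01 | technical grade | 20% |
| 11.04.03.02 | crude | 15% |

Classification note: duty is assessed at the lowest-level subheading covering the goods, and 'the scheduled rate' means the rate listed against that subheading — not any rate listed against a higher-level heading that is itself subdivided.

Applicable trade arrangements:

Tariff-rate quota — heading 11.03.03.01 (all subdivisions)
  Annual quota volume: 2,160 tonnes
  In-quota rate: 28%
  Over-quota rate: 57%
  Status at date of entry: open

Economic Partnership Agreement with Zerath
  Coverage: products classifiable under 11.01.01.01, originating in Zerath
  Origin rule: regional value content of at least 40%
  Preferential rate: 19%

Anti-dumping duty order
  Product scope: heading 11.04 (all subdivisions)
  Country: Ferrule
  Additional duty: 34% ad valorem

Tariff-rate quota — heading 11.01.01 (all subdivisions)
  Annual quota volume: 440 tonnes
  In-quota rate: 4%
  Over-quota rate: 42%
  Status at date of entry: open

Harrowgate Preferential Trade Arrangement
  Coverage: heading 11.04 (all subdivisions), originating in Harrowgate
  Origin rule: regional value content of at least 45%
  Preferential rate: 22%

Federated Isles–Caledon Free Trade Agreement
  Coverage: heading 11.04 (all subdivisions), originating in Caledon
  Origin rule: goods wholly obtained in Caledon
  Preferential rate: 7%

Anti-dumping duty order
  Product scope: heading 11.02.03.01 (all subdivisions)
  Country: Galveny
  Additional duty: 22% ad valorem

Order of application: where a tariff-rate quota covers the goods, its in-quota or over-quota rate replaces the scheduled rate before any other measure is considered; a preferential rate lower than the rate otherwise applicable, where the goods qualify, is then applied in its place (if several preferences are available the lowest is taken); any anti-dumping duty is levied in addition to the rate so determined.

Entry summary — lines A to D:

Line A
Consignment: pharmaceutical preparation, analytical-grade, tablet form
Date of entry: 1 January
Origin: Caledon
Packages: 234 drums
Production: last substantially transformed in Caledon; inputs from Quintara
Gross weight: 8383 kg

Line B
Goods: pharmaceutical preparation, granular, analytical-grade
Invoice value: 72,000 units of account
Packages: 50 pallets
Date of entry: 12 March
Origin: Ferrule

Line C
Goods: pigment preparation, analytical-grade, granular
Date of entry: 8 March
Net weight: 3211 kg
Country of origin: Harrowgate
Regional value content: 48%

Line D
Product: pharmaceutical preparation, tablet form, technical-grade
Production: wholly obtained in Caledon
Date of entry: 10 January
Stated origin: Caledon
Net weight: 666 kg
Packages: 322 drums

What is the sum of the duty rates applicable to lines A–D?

Line A: pharmaceutical → 11.04; tablet form → 11.04.02; analytical-grade → 11.04.02.03. Scheduled 18%. Caledon agreement on 11.04: not wholly obtained. → 18%.
Line B: pharmaceutical → 11.04; granular → 11.04.01; analytical-grade → 11.04.01.01. Scheduled 17%. anti-dumping (Ferrule, 11.04): +34%; total 17% + 34% = 51%. → 51%.
Line C: pigment → 11.02; granular → 11.02.03; analytical-grade → 11.02.03.02. Scheduled 32%. Harrowgate agreement on 11.04: 11.02.03.02 not covered. → 32%.
Line D: pharmaceutical → 11.04; tablet form → 11.04.02; technical-grade → 11.04.02.01. Scheduled 18%. Caledon agreement on 11.04: wholly obtained → 7% available; preferential 7%. → 7%.
Sum: 18% + 51% + 32% + 7% = 108%.

108%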